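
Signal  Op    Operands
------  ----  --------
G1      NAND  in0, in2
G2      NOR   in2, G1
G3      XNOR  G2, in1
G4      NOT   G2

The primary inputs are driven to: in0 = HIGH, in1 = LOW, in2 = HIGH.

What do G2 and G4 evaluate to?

G2 = LOW, G4 = HIGH

G1 = in0 NAND in2 = HIGH NAND HIGH = LOW
G2 = in2 NOR G1 = HIGH NOR LOW = LOW
G4 = NOT G2 = NOT LOW = HIGH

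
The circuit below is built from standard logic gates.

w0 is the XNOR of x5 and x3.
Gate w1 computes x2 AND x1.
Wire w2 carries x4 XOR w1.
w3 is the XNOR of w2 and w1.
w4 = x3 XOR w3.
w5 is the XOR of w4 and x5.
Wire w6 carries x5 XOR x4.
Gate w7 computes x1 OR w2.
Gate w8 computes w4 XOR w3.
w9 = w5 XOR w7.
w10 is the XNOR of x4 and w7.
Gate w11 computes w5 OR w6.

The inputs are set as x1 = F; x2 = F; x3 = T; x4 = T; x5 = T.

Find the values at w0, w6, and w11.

w0 = T, w6 = F, w11 = F

w0 = x5 XNOR x3 = T XNOR T = T
w1 = x2 AND x1 = F AND F = F
w2 = x4 XOR w1 = T XOR F = T
w3 = w2 XNOR w1 = T XNOR F = F
w4 = x3 XOR w3 = T XOR F = T
w5 = w4 XOR x5 = T XOR T = F
w6 = x5 XOR x4 = T XOR T = F
w11 = w5 OR w6 = F OR F = F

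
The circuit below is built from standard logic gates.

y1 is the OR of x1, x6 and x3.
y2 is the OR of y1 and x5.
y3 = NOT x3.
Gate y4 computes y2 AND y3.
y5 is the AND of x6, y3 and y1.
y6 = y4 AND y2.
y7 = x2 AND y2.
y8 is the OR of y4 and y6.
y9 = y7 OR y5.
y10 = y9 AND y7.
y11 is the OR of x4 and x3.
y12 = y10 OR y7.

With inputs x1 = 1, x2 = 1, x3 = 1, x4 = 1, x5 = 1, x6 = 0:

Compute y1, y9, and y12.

y1 = 1, y9 = 1, y12 = 1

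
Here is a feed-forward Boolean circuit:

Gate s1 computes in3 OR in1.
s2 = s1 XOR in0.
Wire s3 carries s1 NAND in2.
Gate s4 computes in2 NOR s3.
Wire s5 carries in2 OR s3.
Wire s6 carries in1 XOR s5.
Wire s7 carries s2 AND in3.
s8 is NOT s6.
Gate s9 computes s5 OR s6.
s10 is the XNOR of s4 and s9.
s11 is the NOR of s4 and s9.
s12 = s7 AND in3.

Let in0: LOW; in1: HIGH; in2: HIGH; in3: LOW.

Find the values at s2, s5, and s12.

s1 = in3 OR in1 = LOW OR HIGH = HIGH
s2 = s1 XOR in0 = HIGH XOR LOW = HIGH
s3 = s1 NAND in2 = HIGH NAND HIGH = LOW
s5 = in2 OR s3 = HIGH OR LOW = HIGH
s7 = s2 AND in3 = HIGH AND LOW = LOW
s12 = s7 AND in3 = LOW AND LOW = LOW

s2 = HIGH, s5 = HIGH, s12 = LOW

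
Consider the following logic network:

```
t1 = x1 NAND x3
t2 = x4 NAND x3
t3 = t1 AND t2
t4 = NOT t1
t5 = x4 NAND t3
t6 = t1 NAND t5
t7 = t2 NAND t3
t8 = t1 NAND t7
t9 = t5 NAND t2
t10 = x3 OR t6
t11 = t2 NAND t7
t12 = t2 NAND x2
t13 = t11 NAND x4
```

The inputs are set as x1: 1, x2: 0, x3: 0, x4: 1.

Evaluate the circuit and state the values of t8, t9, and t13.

t1 = x1 NAND x3 = 1 NAND 0 = 1
t2 = x4 NAND x3 = 1 NAND 0 = 1
t3 = t1 AND t2 = 1 AND 1 = 1
t5 = x4 NAND t3 = 1 NAND 1 = 0
t7 = t2 NAND t3 = 1 NAND 1 = 0
t8 = t1 NAND t7 = 1 NAND 0 = 1
t9 = t5 NAND t2 = 0 NAND 1 = 1
t11 = t2 NAND t7 = 1 NAND 0 = 1
t13 = t11 NAND x4 = 1 NAND 1 = 0

t8 = 1; t9 = 1; t13 = 0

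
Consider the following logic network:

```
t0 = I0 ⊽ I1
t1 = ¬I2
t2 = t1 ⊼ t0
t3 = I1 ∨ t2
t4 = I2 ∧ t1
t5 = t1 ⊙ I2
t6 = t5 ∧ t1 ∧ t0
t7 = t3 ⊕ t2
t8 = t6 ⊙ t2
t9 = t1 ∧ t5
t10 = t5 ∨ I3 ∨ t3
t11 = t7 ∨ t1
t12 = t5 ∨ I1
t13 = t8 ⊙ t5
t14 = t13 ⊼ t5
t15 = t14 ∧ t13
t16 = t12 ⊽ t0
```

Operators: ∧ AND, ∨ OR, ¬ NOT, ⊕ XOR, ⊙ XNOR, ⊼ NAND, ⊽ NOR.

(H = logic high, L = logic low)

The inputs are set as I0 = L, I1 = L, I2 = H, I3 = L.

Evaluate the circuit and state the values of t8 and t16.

t8 = L, t16 = L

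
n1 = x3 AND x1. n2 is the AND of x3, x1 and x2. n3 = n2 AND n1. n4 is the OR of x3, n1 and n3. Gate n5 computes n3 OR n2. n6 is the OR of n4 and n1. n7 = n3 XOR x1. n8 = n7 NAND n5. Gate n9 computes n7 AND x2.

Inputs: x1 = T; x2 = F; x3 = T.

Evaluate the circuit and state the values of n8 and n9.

n1 = x3 AND x1 = T AND T = T
n2 = x3 AND x1 AND x2 = T AND T AND F = F
n3 = n2 AND n1 = F AND T = F
n5 = n3 OR n2 = F OR F = F
n7 = n3 XOR x1 = F XOR T = T
n8 = n7 NAND n5 = T NAND F = T
n9 = n7 AND x2 = T AND F = F

n8 = T, n9 = F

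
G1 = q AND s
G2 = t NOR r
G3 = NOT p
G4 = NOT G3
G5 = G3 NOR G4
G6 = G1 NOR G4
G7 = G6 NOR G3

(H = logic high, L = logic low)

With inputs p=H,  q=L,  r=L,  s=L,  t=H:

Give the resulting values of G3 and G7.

G3 = L, G7 = H

G1 = q AND s = L AND L = L
G3 = NOT p = NOT H = L
G4 = NOT G3 = NOT L = H
G6 = G1 NOR G4 = L NOR H = L
G7 = G6 NOR G3 = L NOR L = H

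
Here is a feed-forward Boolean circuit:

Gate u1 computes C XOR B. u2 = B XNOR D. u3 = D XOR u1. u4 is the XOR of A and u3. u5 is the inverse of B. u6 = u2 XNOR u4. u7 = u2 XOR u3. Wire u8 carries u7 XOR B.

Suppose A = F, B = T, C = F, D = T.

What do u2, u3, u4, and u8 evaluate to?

u2 = T  u3 = F  u4 = F  u8 = F

u1 = C XOR B = F XOR T = T
u2 = B XNOR D = T XNOR T = T
u3 = D XOR u1 = T XOR T = F
u4 = A XOR u3 = F XOR F = F
u7 = u2 XOR u3 = T XOR F = T
u8 = u7 XOR B = T XOR T = F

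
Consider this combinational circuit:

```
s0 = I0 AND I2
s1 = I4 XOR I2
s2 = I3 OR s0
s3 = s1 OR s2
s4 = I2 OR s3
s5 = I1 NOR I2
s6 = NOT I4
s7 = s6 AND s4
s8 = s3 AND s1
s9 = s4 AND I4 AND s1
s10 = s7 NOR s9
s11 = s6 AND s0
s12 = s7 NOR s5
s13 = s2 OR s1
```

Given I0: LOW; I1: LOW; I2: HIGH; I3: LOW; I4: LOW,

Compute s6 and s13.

s0 = I0 AND I2 = LOW AND HIGH = LOW
s1 = I4 XOR I2 = LOW XOR HIGH = HIGH
s2 = I3 OR s0 = LOW OR LOW = LOW
s6 = NOT I4 = NOT LOW = HIGH
s13 = s2 OR s1 = LOW OR HIGH = HIGH

s6 = HIGH  s13 = HIGH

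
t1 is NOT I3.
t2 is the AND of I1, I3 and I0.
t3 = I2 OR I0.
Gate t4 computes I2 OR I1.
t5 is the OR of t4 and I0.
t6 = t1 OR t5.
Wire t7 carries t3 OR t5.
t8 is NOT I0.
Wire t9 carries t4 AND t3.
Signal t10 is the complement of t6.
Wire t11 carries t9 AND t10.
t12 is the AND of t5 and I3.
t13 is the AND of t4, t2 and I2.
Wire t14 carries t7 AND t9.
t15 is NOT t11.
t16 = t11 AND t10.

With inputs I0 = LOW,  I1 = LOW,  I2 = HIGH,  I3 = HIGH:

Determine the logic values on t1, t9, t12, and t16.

t1 = NOT I3 = NOT HIGH = LOW
t3 = I2 OR I0 = HIGH OR LOW = HIGH
t4 = I2 OR I1 = HIGH OR LOW = HIGH
t5 = t4 OR I0 = HIGH OR LOW = HIGH
t6 = t1 OR t5 = LOW OR HIGH = HIGH
t9 = t4 AND t3 = HIGH AND HIGH = HIGH
t10 = NOT t6 = NOT HIGH = LOW
t11 = t9 AND t10 = HIGH AND LOW = LOW
t12 = t5 AND I3 = HIGH AND HIGH = HIGH
t16 = t11 AND t10 = LOW AND LOW = LOW

t1 = LOW; t9 = HIGH; t12 = HIGH; t16 = LOW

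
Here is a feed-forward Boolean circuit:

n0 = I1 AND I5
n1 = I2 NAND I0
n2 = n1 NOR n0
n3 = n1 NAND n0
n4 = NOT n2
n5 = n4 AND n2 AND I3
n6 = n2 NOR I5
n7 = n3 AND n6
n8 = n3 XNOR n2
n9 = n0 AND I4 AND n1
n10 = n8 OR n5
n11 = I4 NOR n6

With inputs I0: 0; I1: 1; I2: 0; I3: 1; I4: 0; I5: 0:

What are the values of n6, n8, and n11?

n0 = I1 AND I5 = 1 AND 0 = 0
n1 = I2 NAND I0 = 0 NAND 0 = 1
n2 = n1 NOR n0 = 1 NOR 0 = 0
n3 = n1 NAND n0 = 1 NAND 0 = 1
n6 = n2 NOR I5 = 0 NOR 0 = 1
n8 = n3 XNOR n2 = 1 XNOR 0 = 0
n11 = I4 NOR n6 = 0 NOR 1 = 0

n6 = 1  n8 = 0  n11 = 0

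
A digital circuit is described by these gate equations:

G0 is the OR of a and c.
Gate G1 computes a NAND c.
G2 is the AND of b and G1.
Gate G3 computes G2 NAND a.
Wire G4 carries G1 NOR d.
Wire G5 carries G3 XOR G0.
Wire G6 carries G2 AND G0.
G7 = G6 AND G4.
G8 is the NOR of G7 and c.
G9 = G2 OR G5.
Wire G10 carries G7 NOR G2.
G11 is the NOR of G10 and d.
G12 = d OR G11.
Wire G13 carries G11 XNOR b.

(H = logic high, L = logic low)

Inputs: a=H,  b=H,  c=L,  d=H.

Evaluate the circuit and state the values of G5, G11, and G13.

G5 = H, G11 = L, G13 = L

G0 = a OR c = H OR L = H
G1 = a NAND c = H NAND L = H
G2 = b AND G1 = H AND H = H
G3 = G2 NAND a = H NAND H = L
G4 = G1 NOR d = H NOR H = L
G5 = G3 XOR G0 = L XOR H = H
G6 = G2 AND G0 = H AND H = H
G7 = G6 AND G4 = H AND L = L
G10 = G7 NOR G2 = L NOR H = L
G11 = G10 NOR d = L NOR H = L
G13 = G11 XNOR b = L XNOR H = L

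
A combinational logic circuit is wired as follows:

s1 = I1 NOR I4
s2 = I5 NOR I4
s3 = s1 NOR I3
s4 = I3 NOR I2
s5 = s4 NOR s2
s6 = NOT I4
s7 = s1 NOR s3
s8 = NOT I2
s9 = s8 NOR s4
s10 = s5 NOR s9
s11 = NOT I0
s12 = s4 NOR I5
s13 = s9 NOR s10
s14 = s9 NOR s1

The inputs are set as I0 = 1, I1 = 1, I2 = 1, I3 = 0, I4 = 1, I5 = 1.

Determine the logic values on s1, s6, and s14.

s1 = I1 NOR I4 = 1 NOR 1 = 0
s4 = I3 NOR I2 = 0 NOR 1 = 0
s6 = NOT I4 = NOT 1 = 0
s8 = NOT I2 = NOT 1 = 0
s9 = s8 NOR s4 = 0 NOR 0 = 1
s14 = s9 NOR s1 = 1 NOR 0 = 0

s1 = 0  s6 = 0  s14 = 0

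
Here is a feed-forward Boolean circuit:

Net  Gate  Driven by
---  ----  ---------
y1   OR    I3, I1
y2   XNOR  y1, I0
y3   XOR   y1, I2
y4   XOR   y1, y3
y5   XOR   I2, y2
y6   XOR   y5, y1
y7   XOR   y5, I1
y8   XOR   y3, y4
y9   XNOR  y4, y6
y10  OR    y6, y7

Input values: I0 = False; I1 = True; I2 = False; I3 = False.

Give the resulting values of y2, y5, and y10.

y2 = False  y5 = False  y10 = True

y1 = I3 OR I1 = False OR True = True
y2 = y1 XNOR I0 = True XNOR False = False
y5 = I2 XOR y2 = False XOR False = False
y6 = y5 XOR y1 = False XOR True = True
y7 = y5 XOR I1 = False XOR True = True
y10 = y6 OR y7 = True OR True = True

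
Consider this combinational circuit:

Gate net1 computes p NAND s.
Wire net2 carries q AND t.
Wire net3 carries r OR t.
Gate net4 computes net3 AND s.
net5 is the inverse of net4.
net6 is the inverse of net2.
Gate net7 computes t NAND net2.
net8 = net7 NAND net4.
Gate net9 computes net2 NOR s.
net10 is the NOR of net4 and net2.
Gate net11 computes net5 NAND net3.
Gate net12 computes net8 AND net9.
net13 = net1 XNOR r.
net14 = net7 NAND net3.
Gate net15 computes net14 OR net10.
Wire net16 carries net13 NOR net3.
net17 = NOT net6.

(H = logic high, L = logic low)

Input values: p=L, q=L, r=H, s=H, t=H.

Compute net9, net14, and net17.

net2 = q AND t = L AND H = L
net3 = r OR t = H OR H = H
net6 = NOT net2 = NOT L = H
net7 = t NAND net2 = H NAND L = H
net9 = net2 NOR s = L NOR H = L
net14 = net7 NAND net3 = H NAND H = L
net17 = NOT net6 = NOT H = L

net9 = L; net14 = L; net17 = L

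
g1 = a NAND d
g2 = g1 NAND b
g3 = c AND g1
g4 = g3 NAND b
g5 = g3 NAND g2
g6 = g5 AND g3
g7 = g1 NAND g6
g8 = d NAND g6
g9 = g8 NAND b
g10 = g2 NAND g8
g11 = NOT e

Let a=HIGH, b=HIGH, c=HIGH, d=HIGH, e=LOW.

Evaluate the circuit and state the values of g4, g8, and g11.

g4 = HIGH, g8 = HIGH, g11 = HIGH

g1 = a NAND d = HIGH NAND HIGH = LOW
g2 = g1 NAND b = LOW NAND HIGH = HIGH
g3 = c AND g1 = HIGH AND LOW = LOW
g4 = g3 NAND b = LOW NAND HIGH = HIGH
g5 = g3 NAND g2 = LOW NAND HIGH = HIGH
g6 = g5 AND g3 = HIGH AND LOW = LOW
g8 = d NAND g6 = HIGH NAND LOW = HIGH
g11 = NOT e = NOT LOW = HIGH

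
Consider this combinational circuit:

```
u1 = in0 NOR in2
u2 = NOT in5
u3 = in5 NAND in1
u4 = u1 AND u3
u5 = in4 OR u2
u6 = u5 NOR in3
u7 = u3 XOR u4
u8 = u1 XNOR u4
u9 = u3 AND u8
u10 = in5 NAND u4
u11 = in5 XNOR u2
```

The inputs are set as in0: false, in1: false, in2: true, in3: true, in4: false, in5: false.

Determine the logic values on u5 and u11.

u2 = NOT in5 = NOT false = true
u5 = in4 OR u2 = false OR true = true
u11 = in5 XNOR u2 = false XNOR true = false

u5 = true; u11 = false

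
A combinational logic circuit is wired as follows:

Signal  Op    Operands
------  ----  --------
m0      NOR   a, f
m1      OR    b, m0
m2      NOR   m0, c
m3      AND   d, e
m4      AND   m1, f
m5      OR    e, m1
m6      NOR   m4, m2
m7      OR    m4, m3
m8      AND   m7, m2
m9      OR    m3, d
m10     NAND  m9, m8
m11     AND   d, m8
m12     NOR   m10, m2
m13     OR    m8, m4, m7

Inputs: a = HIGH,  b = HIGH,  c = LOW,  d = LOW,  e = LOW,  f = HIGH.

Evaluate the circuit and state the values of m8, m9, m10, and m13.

m0 = a NOR f = HIGH NOR HIGH = LOW
m1 = b OR m0 = HIGH OR LOW = HIGH
m2 = m0 NOR c = LOW NOR LOW = HIGH
m3 = d AND e = LOW AND LOW = LOW
m4 = m1 AND f = HIGH AND HIGH = HIGH
m7 = m4 OR m3 = HIGH OR LOW = HIGH
m8 = m7 AND m2 = HIGH AND HIGH = HIGH
m9 = m3 OR d = LOW OR LOW = LOW
m10 = m9 NAND m8 = LOW NAND HIGH = HIGH
m13 = m8 OR m4 OR m7 = HIGH OR HIGH OR HIGH = HIGH

m8 = HIGH, m9 = LOW, m10 = HIGH, m13 = HIGH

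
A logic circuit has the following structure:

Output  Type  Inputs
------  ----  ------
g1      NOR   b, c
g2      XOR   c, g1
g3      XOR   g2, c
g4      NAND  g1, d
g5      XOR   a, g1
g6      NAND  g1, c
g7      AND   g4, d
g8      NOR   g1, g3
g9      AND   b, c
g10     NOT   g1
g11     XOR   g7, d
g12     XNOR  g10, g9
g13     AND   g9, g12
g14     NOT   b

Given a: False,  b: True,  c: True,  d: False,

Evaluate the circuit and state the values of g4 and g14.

g1 = b NOR c = True NOR True = False
g4 = g1 NAND d = False NAND False = True
g14 = NOT b = NOT True = False

g4 = True; g14 = False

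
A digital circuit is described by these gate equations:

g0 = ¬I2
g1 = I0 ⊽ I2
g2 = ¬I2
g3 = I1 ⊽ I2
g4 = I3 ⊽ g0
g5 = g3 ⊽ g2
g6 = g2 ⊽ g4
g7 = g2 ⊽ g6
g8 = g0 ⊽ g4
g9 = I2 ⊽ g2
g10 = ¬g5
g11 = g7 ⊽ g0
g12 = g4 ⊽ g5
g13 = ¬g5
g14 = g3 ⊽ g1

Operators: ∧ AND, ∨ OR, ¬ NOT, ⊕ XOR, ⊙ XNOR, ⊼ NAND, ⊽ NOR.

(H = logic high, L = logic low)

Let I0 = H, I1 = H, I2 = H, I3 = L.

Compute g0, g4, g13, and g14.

g0 = L, g4 = H, g13 = L, g14 = H

g0 = NOT I2 = NOT H = L
g1 = I0 NOR I2 = H NOR H = L
g2 = NOT I2 = NOT H = L
g3 = I1 NOR I2 = H NOR H = L
g4 = I3 NOR g0 = L NOR L = H
g5 = g3 NOR g2 = L NOR L = H
g13 = NOT g5 = NOT H = L
g14 = g3 NOR g1 = L NOR L = H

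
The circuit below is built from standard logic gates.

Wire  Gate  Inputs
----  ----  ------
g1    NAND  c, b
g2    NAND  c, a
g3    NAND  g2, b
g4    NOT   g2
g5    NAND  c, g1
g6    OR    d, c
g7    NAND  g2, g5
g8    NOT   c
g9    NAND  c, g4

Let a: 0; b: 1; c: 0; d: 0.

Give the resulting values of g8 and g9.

g2 = c NAND a = 0 NAND 0 = 1
g4 = NOT g2 = NOT 1 = 0
g8 = NOT c = NOT 0 = 1
g9 = c NAND g4 = 0 NAND 0 = 1

g8 = 1, g9 = 1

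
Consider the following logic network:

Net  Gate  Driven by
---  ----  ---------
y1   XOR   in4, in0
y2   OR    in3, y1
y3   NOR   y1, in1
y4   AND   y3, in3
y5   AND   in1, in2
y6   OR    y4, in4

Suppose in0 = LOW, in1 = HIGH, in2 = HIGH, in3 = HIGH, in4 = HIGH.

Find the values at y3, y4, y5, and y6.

y1 = in4 XOR in0 = HIGH XOR LOW = HIGH
y3 = y1 NOR in1 = HIGH NOR HIGH = LOW
y4 = y3 AND in3 = LOW AND HIGH = LOW
y5 = in1 AND in2 = HIGH AND HIGH = HIGH
y6 = y4 OR in4 = LOW OR HIGH = HIGH

y3 = LOW; y4 = LOW; y5 = HIGH; y6 = HIGH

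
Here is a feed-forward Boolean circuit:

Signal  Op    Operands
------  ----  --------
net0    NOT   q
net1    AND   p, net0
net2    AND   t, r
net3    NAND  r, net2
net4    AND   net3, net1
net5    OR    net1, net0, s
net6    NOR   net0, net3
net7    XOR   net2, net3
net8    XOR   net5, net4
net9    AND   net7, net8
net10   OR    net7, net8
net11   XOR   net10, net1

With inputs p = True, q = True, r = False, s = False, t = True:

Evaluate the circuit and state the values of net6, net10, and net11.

net0 = NOT q = NOT True = False
net1 = p AND net0 = True AND False = False
net2 = t AND r = True AND False = False
net3 = r NAND net2 = False NAND False = True
net4 = net3 AND net1 = True AND False = False
net5 = net1 OR net0 OR s = False OR False OR False = False
net6 = net0 NOR net3 = False NOR True = False
net7 = net2 XOR net3 = False XOR True = True
net8 = net5 XOR net4 = False XOR False = False
net10 = net7 OR net8 = True OR False = True
net11 = net10 XOR net1 = True XOR False = True

net6 = False, net10 = True, net11 = True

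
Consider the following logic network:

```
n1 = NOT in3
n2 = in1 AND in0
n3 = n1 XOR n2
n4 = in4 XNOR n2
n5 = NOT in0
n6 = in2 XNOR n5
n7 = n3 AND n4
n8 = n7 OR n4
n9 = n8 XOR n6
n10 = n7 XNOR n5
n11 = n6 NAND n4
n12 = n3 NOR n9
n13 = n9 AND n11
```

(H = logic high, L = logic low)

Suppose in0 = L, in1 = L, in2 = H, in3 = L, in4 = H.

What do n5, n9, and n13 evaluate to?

n1 = NOT in3 = NOT L = H
n2 = in1 AND in0 = L AND L = L
n3 = n1 XOR n2 = H XOR L = H
n4 = in4 XNOR n2 = H XNOR L = L
n5 = NOT in0 = NOT L = H
n6 = in2 XNOR n5 = H XNOR H = H
n7 = n3 AND n4 = H AND L = L
n8 = n7 OR n4 = L OR L = L
n9 = n8 XOR n6 = L XOR H = H
n11 = n6 NAND n4 = H NAND L = H
n13 = n9 AND n11 = H AND H = H

n5 = H, n9 = H, n13 = H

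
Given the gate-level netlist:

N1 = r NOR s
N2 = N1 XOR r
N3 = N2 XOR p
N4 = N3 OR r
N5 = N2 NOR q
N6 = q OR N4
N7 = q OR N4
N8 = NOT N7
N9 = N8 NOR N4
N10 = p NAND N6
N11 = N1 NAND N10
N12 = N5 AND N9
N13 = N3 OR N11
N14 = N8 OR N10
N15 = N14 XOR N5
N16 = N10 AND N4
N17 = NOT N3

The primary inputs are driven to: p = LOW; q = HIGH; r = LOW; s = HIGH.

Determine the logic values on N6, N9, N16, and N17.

N6 = HIGH, N9 = HIGH, N16 = LOW, N17 = HIGH

N1 = r NOR s = LOW NOR HIGH = LOW
N2 = N1 XOR r = LOW XOR LOW = LOW
N3 = N2 XOR p = LOW XOR LOW = LOW
N4 = N3 OR r = LOW OR LOW = LOW
N6 = q OR N4 = HIGH OR LOW = HIGH
N7 = q OR N4 = HIGH OR LOW = HIGH
N8 = NOT N7 = NOT HIGH = LOW
N9 = N8 NOR N4 = LOW NOR LOW = HIGH
N10 = p NAND N6 = LOW NAND HIGH = HIGH
N16 = N10 AND N4 = HIGH AND LOW = LOW
N17 = NOT N3 = NOT LOW = HIGH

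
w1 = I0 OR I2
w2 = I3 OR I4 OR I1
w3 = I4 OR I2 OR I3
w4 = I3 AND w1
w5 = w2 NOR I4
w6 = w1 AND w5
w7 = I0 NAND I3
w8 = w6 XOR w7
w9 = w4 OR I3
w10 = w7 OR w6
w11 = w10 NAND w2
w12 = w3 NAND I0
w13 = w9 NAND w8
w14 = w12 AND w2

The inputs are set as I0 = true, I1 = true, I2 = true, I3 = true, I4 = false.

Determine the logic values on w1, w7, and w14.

w1 = true, w7 = false, w14 = false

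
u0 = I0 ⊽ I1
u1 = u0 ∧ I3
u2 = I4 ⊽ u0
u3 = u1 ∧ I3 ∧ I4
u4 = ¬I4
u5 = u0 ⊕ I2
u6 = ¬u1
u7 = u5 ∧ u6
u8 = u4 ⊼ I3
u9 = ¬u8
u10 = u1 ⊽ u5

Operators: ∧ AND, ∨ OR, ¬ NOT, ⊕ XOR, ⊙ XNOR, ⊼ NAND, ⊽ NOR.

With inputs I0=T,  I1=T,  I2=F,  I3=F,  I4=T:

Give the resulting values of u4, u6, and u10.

u4 = F; u6 = T; u10 = T

u0 = I0 NOR I1 = T NOR T = F
u1 = u0 AND I3 = F AND F = F
u4 = NOT I4 = NOT T = F
u5 = u0 XOR I2 = F XOR F = F
u6 = NOT u1 = NOT F = T
u10 = u1 NOR u5 = F NOR F = T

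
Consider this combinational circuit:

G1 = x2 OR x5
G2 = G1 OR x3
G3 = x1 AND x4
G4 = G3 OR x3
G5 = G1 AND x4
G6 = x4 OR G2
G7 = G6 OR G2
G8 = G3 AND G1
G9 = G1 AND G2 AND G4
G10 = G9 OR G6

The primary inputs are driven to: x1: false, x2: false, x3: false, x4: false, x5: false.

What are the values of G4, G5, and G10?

G1 = x2 OR x5 = false OR false = false
G2 = G1 OR x3 = false OR false = false
G3 = x1 AND x4 = false AND false = false
G4 = G3 OR x3 = false OR false = false
G5 = G1 AND x4 = false AND false = false
G6 = x4 OR G2 = false OR false = false
G9 = G1 AND G2 AND G4 = false AND false AND false = false
G10 = G9 OR G6 = false OR false = false

G4 = false, G5 = false, G10 = false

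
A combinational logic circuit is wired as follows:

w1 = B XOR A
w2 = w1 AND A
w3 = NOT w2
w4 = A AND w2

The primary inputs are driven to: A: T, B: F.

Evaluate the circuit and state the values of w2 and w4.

w2 = T, w4 = T

w1 = B XOR A = F XOR T = T
w2 = w1 AND A = T AND T = T
w4 = A AND w2 = T AND T = T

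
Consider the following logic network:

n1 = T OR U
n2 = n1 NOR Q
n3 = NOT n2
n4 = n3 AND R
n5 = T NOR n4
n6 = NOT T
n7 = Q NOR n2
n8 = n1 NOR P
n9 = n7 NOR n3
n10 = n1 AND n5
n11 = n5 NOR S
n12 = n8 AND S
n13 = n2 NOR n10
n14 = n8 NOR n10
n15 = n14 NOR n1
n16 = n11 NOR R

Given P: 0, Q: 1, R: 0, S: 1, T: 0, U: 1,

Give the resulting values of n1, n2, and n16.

n1 = T OR U = 0 OR 1 = 1
n2 = n1 NOR Q = 1 NOR 1 = 0
n3 = NOT n2 = NOT 0 = 1
n4 = n3 AND R = 1 AND 0 = 0
n5 = T NOR n4 = 0 NOR 0 = 1
n11 = n5 NOR S = 1 NOR 1 = 0
n16 = n11 NOR R = 0 NOR 0 = 1

n1 = 1, n2 = 0, n16 = 1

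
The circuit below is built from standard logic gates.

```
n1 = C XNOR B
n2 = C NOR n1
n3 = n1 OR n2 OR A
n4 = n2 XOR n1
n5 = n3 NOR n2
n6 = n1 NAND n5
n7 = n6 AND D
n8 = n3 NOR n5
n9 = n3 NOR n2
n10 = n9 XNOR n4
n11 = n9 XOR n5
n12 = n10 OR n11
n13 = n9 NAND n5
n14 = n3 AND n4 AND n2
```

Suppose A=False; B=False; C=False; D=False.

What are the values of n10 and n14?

n10 = False, n14 = False

n1 = C XNOR B = False XNOR False = True
n2 = C NOR n1 = False NOR True = False
n3 = n1 OR n2 OR A = True OR False OR False = True
n4 = n2 XOR n1 = False XOR True = True
n9 = n3 NOR n2 = True NOR False = False
n10 = n9 XNOR n4 = False XNOR True = False
n14 = n3 AND n4 AND n2 = True AND True AND False = False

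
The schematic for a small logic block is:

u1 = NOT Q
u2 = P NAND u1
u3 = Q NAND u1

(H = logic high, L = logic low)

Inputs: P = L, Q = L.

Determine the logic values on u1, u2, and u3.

u1 = H  u2 = H  u3 = H

u1 = NOT Q = NOT L = H
u2 = P NAND u1 = L NAND H = H
u3 = Q NAND u1 = L NAND H = H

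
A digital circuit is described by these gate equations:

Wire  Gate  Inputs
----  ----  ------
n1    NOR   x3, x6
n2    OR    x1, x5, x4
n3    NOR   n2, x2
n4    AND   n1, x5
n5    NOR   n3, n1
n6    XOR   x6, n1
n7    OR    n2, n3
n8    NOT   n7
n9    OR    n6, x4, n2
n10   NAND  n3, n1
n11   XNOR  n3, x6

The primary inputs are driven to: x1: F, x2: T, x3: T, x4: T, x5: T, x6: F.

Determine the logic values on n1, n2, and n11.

n1 = x3 NOR x6 = T NOR F = F
n2 = x1 OR x5 OR x4 = F OR T OR T = T
n3 = n2 NOR x2 = T NOR T = F
n11 = n3 XNOR x6 = F XNOR F = T

n1 = F  n2 = T  n11 = T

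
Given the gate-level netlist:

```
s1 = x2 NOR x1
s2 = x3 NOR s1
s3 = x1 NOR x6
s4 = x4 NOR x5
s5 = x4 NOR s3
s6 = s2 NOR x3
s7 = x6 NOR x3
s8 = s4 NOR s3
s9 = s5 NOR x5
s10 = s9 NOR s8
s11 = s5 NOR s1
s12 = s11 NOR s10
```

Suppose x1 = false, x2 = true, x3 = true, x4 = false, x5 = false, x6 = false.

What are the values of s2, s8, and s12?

s2 = false, s8 = false, s12 = false

s1 = x2 NOR x1 = true NOR false = false
s2 = x3 NOR s1 = true NOR false = false
s3 = x1 NOR x6 = false NOR false = true
s4 = x4 NOR x5 = false NOR false = true
s5 = x4 NOR s3 = false NOR true = false
s8 = s4 NOR s3 = true NOR true = false
s9 = s5 NOR x5 = false NOR false = true
s10 = s9 NOR s8 = true NOR false = false
s11 = s5 NOR s1 = false NOR false = true
s12 = s11 NOR s10 = true NOR false = false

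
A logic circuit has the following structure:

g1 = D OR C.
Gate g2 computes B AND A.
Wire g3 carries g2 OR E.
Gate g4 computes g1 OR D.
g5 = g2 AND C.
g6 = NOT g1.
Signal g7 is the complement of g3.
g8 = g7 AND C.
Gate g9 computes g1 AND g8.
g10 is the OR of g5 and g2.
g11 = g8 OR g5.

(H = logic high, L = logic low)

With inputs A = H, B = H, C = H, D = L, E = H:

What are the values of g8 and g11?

g8 = L; g11 = H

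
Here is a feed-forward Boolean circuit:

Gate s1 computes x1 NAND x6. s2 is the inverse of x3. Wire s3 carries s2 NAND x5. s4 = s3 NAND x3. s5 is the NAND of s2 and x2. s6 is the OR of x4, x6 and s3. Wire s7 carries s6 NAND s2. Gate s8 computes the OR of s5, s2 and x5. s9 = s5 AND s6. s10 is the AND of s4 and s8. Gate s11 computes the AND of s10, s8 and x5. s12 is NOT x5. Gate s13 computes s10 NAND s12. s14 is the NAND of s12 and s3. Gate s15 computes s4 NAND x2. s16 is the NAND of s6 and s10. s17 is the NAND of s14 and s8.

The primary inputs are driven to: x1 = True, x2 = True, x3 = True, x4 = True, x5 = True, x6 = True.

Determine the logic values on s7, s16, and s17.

s2 = NOT x3 = NOT True = False
s3 = s2 NAND x5 = False NAND True = True
s4 = s3 NAND x3 = True NAND True = False
s5 = s2 NAND x2 = False NAND True = True
s6 = x4 OR x6 OR s3 = True OR True OR True = True
s7 = s6 NAND s2 = True NAND False = True
s8 = s5 OR s2 OR x5 = True OR False OR True = True
s10 = s4 AND s8 = False AND True = False
s12 = NOT x5 = NOT True = False
s14 = s12 NAND s3 = False NAND True = True
s16 = s6 NAND s10 = True NAND False = True
s17 = s14 NAND s8 = True NAND True = False

s7 = True, s16 = True, s17 = False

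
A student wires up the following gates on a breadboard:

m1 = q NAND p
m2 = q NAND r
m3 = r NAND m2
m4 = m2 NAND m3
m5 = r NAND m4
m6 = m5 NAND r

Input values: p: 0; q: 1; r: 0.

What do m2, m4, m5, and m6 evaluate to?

m2 = 1  m4 = 0  m5 = 1  m6 = 1

m2 = q NAND r = 1 NAND 0 = 1
m3 = r NAND m2 = 0 NAND 1 = 1
m4 = m2 NAND m3 = 1 NAND 1 = 0
m5 = r NAND m4 = 0 NAND 0 = 1
m6 = m5 NAND r = 1 NAND 0 = 1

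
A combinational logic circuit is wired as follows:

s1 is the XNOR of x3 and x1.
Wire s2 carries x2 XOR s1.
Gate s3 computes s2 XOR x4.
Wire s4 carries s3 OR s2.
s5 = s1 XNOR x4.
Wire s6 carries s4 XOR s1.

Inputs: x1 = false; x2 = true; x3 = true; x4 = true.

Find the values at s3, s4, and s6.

s1 = x3 XNOR x1 = true XNOR false = false
s2 = x2 XOR s1 = true XOR false = true
s3 = s2 XOR x4 = true XOR true = false
s4 = s3 OR s2 = false OR true = true
s6 = s4 XOR s1 = true XOR false = true

s3 = false; s4 = true; s6 = true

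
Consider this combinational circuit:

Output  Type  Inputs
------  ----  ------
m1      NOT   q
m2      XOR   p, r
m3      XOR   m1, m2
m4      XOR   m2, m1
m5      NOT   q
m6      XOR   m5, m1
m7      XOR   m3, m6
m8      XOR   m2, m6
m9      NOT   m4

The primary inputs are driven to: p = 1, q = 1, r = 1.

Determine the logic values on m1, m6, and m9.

m1 = NOT q = NOT 1 = 0
m2 = p XOR r = 1 XOR 1 = 0
m4 = m2 XOR m1 = 0 XOR 0 = 0
m5 = NOT q = NOT 1 = 0
m6 = m5 XOR m1 = 0 XOR 0 = 0
m9 = NOT m4 = NOT 0 = 1

m1 = 0, m6 = 0, m9 = 1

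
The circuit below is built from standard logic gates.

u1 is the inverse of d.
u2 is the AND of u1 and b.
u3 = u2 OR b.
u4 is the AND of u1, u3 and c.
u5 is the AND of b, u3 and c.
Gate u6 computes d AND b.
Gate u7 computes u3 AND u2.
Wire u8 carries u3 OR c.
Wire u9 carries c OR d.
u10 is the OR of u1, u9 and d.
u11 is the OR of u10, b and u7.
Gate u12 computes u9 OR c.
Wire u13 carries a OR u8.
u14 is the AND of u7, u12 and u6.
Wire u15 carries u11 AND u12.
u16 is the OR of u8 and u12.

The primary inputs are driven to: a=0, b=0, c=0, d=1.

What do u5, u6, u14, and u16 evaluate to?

u5 = 0, u6 = 0, u14 = 0, u16 = 1

u1 = NOT d = NOT 1 = 0
u2 = u1 AND b = 0 AND 0 = 0
u3 = u2 OR b = 0 OR 0 = 0
u5 = b AND u3 AND c = 0 AND 0 AND 0 = 0
u6 = d AND b = 1 AND 0 = 0
u7 = u3 AND u2 = 0 AND 0 = 0
u8 = u3 OR c = 0 OR 0 = 0
u9 = c OR d = 0 OR 1 = 1
u12 = u9 OR c = 1 OR 0 = 1
u14 = u7 AND u12 AND u6 = 0 AND 1 AND 0 = 0
u16 = u8 OR u12 = 0 OR 1 = 1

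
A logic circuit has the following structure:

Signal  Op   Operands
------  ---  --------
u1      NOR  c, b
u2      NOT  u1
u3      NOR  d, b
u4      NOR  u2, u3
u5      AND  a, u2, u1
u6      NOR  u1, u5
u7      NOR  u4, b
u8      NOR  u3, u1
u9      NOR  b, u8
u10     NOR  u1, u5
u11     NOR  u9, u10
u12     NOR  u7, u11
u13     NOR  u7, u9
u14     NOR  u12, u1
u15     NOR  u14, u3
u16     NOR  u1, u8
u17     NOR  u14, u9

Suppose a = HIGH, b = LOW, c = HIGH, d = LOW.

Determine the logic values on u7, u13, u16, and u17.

u7 = HIGH, u13 = LOW, u16 = HIGH, u17 = LOW

u1 = c NOR b = HIGH NOR LOW = LOW
u2 = NOT u1 = NOT LOW = HIGH
u3 = d NOR b = LOW NOR LOW = HIGH
u4 = u2 NOR u3 = HIGH NOR HIGH = LOW
u5 = a AND u2 AND u1 = HIGH AND HIGH AND LOW = LOW
u7 = u4 NOR b = LOW NOR LOW = HIGH
u8 = u3 NOR u1 = HIGH NOR LOW = LOW
u9 = b NOR u8 = LOW NOR LOW = HIGH
u10 = u1 NOR u5 = LOW NOR LOW = HIGH
u11 = u9 NOR u10 = HIGH NOR HIGH = LOW
u12 = u7 NOR u11 = HIGH NOR LOW = LOW
u13 = u7 NOR u9 = HIGH NOR HIGH = LOW
u14 = u12 NOR u1 = LOW NOR LOW = HIGH
u16 = u1 NOR u8 = LOW NOR LOW = HIGH
u17 = u14 NOR u9 = HIGH NOR HIGH = LOW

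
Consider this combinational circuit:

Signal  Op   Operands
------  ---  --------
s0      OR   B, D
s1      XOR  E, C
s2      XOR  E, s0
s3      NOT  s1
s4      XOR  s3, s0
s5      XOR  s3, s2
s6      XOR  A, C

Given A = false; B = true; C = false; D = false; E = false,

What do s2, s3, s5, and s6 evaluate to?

s2 = true  s3 = true  s5 = false  s6 = false

s0 = B OR D = true OR false = true
s1 = E XOR C = false XOR false = false
s2 = E XOR s0 = false XOR true = true
s3 = NOT s1 = NOT false = true
s5 = s3 XOR s2 = true XOR true = false
s6 = A XOR C = false XOR false = false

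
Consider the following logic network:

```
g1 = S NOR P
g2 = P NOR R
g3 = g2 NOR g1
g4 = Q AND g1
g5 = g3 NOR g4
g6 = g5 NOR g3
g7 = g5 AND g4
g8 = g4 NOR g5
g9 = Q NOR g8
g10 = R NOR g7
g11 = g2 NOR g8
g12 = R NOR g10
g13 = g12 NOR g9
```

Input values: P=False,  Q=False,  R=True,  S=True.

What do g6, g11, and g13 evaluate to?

g6 = False, g11 = False, g13 = True

g1 = S NOR P = True NOR False = False
g2 = P NOR R = False NOR True = False
g3 = g2 NOR g1 = False NOR False = True
g4 = Q AND g1 = False AND False = False
g5 = g3 NOR g4 = True NOR False = False
g6 = g5 NOR g3 = False NOR True = False
g7 = g5 AND g4 = False AND False = False
g8 = g4 NOR g5 = False NOR False = True
g9 = Q NOR g8 = False NOR True = False
g10 = R NOR g7 = True NOR False = False
g11 = g2 NOR g8 = False NOR True = False
g12 = R NOR g10 = True NOR False = False
g13 = g12 NOR g9 = False NOR False = True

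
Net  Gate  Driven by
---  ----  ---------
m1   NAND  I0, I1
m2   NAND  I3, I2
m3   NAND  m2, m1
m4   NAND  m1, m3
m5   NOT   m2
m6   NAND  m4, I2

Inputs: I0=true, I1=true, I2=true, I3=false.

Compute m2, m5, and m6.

m1 = I0 NAND I1 = true NAND true = false
m2 = I3 NAND I2 = false NAND true = true
m3 = m2 NAND m1 = true NAND false = true
m4 = m1 NAND m3 = false NAND true = true
m5 = NOT m2 = NOT true = false
m6 = m4 NAND I2 = true NAND true = false

m2 = true, m5 = false, m6 = false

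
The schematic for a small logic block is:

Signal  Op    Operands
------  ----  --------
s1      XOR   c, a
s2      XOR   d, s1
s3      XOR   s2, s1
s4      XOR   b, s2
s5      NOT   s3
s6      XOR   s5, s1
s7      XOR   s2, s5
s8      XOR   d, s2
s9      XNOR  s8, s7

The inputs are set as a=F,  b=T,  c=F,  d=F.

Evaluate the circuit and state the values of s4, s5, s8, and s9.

s4 = T, s5 = T, s8 = F, s9 = F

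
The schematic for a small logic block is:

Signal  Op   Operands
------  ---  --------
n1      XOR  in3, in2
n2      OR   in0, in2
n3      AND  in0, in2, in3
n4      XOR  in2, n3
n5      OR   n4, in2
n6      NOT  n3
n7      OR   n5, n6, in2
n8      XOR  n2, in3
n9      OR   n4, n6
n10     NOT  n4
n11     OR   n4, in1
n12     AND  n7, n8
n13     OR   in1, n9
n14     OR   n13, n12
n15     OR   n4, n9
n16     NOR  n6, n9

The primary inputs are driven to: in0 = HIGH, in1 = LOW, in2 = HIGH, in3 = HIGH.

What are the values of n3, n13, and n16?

n3 = HIGH; n13 = LOW; n16 = HIGH

n3 = in0 AND in2 AND in3 = HIGH AND HIGH AND HIGH = HIGH
n4 = in2 XOR n3 = HIGH XOR HIGH = LOW
n6 = NOT n3 = NOT HIGH = LOW
n9 = n4 OR n6 = LOW OR LOW = LOW
n13 = in1 OR n9 = LOW OR LOW = LOW
n16 = n6 NOR n9 = LOW NOR LOW = HIGH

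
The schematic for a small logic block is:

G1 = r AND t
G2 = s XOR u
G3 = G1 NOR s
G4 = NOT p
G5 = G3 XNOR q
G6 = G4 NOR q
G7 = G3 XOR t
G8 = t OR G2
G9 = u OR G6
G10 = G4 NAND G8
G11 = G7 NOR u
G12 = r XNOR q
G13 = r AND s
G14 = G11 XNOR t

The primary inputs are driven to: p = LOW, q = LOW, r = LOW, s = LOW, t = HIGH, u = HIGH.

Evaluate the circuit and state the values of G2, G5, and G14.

G2 = HIGH, G5 = LOW, G14 = LOW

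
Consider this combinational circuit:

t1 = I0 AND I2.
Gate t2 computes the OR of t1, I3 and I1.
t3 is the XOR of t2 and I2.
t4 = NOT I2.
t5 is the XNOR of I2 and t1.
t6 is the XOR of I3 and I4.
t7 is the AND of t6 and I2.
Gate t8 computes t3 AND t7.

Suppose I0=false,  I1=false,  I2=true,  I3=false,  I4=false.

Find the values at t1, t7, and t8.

t1 = false, t7 = false, t8 = false

t1 = I0 AND I2 = false AND true = false
t2 = t1 OR I3 OR I1 = false OR false OR false = false
t3 = t2 XOR I2 = false XOR true = true
t6 = I3 XOR I4 = false XOR false = false
t7 = t6 AND I2 = false AND true = false
t8 = t3 AND t7 = true AND false = false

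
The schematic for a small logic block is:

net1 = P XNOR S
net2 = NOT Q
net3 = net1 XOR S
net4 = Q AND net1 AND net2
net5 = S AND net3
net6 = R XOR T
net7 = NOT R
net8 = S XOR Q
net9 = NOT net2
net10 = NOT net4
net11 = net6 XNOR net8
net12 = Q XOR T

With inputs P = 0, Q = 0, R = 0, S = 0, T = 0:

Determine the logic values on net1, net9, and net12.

net1 = P XNOR S = 0 XNOR 0 = 1
net2 = NOT Q = NOT 0 = 1
net9 = NOT net2 = NOT 1 = 0
net12 = Q XOR T = 0 XOR 0 = 0

net1 = 1  net9 = 0  net12 = 0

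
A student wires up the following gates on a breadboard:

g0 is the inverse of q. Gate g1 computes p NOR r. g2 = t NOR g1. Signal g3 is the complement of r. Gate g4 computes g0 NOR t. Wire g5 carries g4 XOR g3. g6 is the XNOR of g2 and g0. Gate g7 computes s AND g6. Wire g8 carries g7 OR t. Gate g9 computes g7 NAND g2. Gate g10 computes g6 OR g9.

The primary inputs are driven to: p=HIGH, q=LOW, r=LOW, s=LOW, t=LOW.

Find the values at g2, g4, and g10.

g0 = NOT q = NOT LOW = HIGH
g1 = p NOR r = HIGH NOR LOW = LOW
g2 = t NOR g1 = LOW NOR LOW = HIGH
g4 = g0 NOR t = HIGH NOR LOW = LOW
g6 = g2 XNOR g0 = HIGH XNOR HIGH = HIGH
g7 = s AND g6 = LOW AND HIGH = LOW
g9 = g7 NAND g2 = LOW NAND HIGH = HIGH
g10 = g6 OR g9 = HIGH OR HIGH = HIGH

g2 = HIGH; g4 = LOW; g10 = HIGH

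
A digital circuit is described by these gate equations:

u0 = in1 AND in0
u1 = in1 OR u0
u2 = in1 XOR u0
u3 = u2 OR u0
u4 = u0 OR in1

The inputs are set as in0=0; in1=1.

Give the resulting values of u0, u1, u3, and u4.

u0 = 0  u1 = 1  u3 = 1  u4 = 1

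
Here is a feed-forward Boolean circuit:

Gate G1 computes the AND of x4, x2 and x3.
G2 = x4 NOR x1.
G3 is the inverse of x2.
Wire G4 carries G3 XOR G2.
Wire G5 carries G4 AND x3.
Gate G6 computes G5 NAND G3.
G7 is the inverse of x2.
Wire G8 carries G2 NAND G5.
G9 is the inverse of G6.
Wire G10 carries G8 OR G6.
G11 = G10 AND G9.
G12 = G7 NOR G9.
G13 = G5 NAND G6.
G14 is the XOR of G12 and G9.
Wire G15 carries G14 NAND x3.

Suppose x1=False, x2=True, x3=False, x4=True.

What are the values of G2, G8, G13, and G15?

G2 = x4 NOR x1 = True NOR False = False
G3 = NOT x2 = NOT True = False
G4 = G3 XOR G2 = False XOR False = False
G5 = G4 AND x3 = False AND False = False
G6 = G5 NAND G3 = False NAND False = True
G7 = NOT x2 = NOT True = False
G8 = G2 NAND G5 = False NAND False = True
G9 = NOT G6 = NOT True = False
G12 = G7 NOR G9 = False NOR False = True
G13 = G5 NAND G6 = False NAND True = True
G14 = G12 XOR G9 = True XOR False = True
G15 = G14 NAND x3 = True NAND False = True

G2 = False; G8 = True; G13 = True; G15 = True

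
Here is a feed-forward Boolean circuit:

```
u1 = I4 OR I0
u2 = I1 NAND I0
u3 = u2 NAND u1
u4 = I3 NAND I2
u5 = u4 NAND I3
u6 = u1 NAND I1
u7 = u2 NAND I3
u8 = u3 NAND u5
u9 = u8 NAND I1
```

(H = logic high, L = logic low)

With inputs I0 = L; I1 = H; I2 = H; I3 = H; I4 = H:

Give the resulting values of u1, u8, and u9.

u1 = H, u8 = H, u9 = L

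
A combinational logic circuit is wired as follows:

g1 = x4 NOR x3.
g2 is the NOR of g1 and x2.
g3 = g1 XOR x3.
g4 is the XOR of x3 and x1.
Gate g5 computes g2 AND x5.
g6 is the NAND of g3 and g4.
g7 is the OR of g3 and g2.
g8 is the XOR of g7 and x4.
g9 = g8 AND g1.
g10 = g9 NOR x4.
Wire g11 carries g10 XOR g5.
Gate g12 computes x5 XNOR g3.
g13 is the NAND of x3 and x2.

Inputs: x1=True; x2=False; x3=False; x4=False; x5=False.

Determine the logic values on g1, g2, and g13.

g1 = True, g2 = False, g13 = True

g1 = x4 NOR x3 = False NOR False = True
g2 = g1 NOR x2 = True NOR False = False
g13 = x3 NAND x2 = False NAND False = True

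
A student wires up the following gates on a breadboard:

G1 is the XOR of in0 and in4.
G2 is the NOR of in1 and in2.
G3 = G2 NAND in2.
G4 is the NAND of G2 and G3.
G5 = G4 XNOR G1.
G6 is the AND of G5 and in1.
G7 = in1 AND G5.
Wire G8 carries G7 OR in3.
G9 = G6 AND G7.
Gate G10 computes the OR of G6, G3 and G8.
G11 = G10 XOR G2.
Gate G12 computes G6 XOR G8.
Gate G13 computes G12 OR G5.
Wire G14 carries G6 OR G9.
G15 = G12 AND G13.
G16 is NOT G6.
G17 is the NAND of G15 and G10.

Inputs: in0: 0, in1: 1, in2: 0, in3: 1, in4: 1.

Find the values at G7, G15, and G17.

G7 = 1  G15 = 0  G17 = 1

G1 = in0 XOR in4 = 0 XOR 1 = 1
G2 = in1 NOR in2 = 1 NOR 0 = 0
G3 = G2 NAND in2 = 0 NAND 0 = 1
G4 = G2 NAND G3 = 0 NAND 1 = 1
G5 = G4 XNOR G1 = 1 XNOR 1 = 1
G6 = G5 AND in1 = 1 AND 1 = 1
G7 = in1 AND G5 = 1 AND 1 = 1
G8 = G7 OR in3 = 1 OR 1 = 1
G10 = G6 OR G3 OR G8 = 1 OR 1 OR 1 = 1
G12 = G6 XOR G8 = 1 XOR 1 = 0
G13 = G12 OR G5 = 0 OR 1 = 1
G15 = G12 AND G13 = 0 AND 1 = 0
G17 = G15 NAND G10 = 0 NAND 1 = 1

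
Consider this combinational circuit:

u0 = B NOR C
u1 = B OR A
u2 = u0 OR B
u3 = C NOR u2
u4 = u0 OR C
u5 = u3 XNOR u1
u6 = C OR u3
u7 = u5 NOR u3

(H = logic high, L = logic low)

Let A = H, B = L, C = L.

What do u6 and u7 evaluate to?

u6 = L, u7 = H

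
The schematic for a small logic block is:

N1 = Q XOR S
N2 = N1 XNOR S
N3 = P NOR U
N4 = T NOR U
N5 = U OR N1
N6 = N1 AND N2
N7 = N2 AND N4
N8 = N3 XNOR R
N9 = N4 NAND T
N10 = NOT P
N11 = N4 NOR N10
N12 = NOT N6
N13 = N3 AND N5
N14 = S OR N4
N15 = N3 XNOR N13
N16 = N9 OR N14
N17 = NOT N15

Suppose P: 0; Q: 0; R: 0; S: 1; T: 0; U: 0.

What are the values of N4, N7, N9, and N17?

N4 = 1, N7 = 1, N9 = 1, N17 = 0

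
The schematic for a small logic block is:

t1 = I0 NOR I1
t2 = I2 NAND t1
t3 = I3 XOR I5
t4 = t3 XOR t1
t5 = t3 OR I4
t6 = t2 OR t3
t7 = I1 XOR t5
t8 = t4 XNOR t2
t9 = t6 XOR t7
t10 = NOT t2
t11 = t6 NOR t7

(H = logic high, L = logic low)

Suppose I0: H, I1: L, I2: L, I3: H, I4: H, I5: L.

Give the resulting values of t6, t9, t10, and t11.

t1 = I0 NOR I1 = H NOR L = L
t2 = I2 NAND t1 = L NAND L = H
t3 = I3 XOR I5 = H XOR L = H
t5 = t3 OR I4 = H OR H = H
t6 = t2 OR t3 = H OR H = H
t7 = I1 XOR t5 = L XOR H = H
t9 = t6 XOR t7 = H XOR H = L
t10 = NOT t2 = NOT H = L
t11 = t6 NOR t7 = H NOR H = L

t6 = H; t9 = L; t10 = L; t11 = L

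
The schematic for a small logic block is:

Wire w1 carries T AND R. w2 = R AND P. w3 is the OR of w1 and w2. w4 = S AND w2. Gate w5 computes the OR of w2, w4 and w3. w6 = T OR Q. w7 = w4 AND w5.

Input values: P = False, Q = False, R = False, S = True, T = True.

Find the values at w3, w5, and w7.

w1 = T AND R = True AND False = False
w2 = R AND P = False AND False = False
w3 = w1 OR w2 = False OR False = False
w4 = S AND w2 = True AND False = False
w5 = w2 OR w4 OR w3 = False OR False OR False = False
w7 = w4 AND w5 = False AND False = False

w3 = False, w5 = False, w7 = False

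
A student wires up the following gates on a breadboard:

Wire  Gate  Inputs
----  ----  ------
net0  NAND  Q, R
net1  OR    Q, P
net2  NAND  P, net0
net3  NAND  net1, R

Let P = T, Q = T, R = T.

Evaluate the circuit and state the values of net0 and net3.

net0 = Q NAND R = T NAND T = F
net1 = Q OR P = T OR T = T
net3 = net1 NAND R = T NAND T = F

net0 = F; net3 = F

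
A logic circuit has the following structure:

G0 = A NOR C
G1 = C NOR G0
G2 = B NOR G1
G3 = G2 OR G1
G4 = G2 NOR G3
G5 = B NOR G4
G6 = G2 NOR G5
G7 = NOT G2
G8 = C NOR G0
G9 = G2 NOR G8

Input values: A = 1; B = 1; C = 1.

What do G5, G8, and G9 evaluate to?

G0 = A NOR C = 1 NOR 1 = 0
G1 = C NOR G0 = 1 NOR 0 = 0
G2 = B NOR G1 = 1 NOR 0 = 0
G3 = G2 OR G1 = 0 OR 0 = 0
G4 = G2 NOR G3 = 0 NOR 0 = 1
G5 = B NOR G4 = 1 NOR 1 = 0
G8 = C NOR G0 = 1 NOR 0 = 0
G9 = G2 NOR G8 = 0 NOR 0 = 1

G5 = 0, G8 = 0, G9 = 1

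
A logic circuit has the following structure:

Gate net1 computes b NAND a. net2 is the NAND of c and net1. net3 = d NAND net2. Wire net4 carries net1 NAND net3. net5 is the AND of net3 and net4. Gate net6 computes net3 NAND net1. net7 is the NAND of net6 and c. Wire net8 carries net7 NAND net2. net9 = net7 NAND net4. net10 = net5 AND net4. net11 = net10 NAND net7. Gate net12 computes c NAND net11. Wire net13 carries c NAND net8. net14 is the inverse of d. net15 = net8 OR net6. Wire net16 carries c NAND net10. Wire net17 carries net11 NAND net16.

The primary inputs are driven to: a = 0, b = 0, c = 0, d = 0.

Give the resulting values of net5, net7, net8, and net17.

net5 = 0; net7 = 1; net8 = 0; net17 = 0

net1 = b NAND a = 0 NAND 0 = 1
net2 = c NAND net1 = 0 NAND 1 = 1
net3 = d NAND net2 = 0 NAND 1 = 1
net4 = net1 NAND net3 = 1 NAND 1 = 0
net5 = net3 AND net4 = 1 AND 0 = 0
net6 = net3 NAND net1 = 1 NAND 1 = 0
net7 = net6 NAND c = 0 NAND 0 = 1
net8 = net7 NAND net2 = 1 NAND 1 = 0
net10 = net5 AND net4 = 0 AND 0 = 0
net11 = net10 NAND net7 = 0 NAND 1 = 1
net16 = c NAND net10 = 0 NAND 0 = 1
net17 = net11 NAND net16 = 1 NAND 1 = 0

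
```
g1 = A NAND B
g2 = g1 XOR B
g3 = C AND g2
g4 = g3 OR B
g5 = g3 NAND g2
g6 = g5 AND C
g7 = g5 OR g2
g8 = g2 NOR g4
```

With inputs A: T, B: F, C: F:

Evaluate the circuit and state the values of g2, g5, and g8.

g2 = T, g5 = T, g8 = F

g1 = A NAND B = T NAND F = T
g2 = g1 XOR B = T XOR F = T
g3 = C AND g2 = F AND T = F
g4 = g3 OR B = F OR F = F
g5 = g3 NAND g2 = F NAND T = T
g8 = g2 NOR g4 = T NOR F = F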